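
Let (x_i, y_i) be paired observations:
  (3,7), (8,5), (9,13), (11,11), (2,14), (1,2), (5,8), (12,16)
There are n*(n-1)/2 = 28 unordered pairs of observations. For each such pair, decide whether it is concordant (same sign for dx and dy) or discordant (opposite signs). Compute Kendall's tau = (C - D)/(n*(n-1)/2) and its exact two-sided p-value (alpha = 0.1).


Step 1: Enumerate the 28 unordered pairs (i,j) with i<j and classify each by sign(x_j-x_i) * sign(y_j-y_i).
  (1,2):dx=+5,dy=-2->D; (1,3):dx=+6,dy=+6->C; (1,4):dx=+8,dy=+4->C; (1,5):dx=-1,dy=+7->D
  (1,6):dx=-2,dy=-5->C; (1,7):dx=+2,dy=+1->C; (1,8):dx=+9,dy=+9->C; (2,3):dx=+1,dy=+8->C
  (2,4):dx=+3,dy=+6->C; (2,5):dx=-6,dy=+9->D; (2,6):dx=-7,dy=-3->C; (2,7):dx=-3,dy=+3->D
  (2,8):dx=+4,dy=+11->C; (3,4):dx=+2,dy=-2->D; (3,5):dx=-7,dy=+1->D; (3,6):dx=-8,dy=-11->C
  (3,7):dx=-4,dy=-5->C; (3,8):dx=+3,dy=+3->C; (4,5):dx=-9,dy=+3->D; (4,6):dx=-10,dy=-9->C
  (4,7):dx=-6,dy=-3->C; (4,8):dx=+1,dy=+5->C; (5,6):dx=-1,dy=-12->C; (5,7):dx=+3,dy=-6->D
  (5,8):dx=+10,dy=+2->C; (6,7):dx=+4,dy=+6->C; (6,8):dx=+11,dy=+14->C; (7,8):dx=+7,dy=+8->C
Step 2: C = 20, D = 8, total pairs = 28.
Step 3: tau = (C - D)/(n(n-1)/2) = (20 - 8)/28 = 0.428571.
Step 4: Exact two-sided p-value (enumerate n! = 40320 permutations of y under H0): p = 0.178869.
Step 5: alpha = 0.1. fail to reject H0.

tau_b = 0.4286 (C=20, D=8), p = 0.178869, fail to reject H0.


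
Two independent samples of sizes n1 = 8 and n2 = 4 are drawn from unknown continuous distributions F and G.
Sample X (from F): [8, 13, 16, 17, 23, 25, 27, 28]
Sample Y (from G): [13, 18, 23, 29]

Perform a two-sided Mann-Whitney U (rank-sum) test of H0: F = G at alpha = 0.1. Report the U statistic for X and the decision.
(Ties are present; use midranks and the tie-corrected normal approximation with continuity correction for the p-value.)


Step 1: Combine and sort all 12 observations; assign midranks.
sorted (value, group): (8,X), (13,X), (13,Y), (16,X), (17,X), (18,Y), (23,X), (23,Y), (25,X), (27,X), (28,X), (29,Y)
ranks: 8->1, 13->2.5, 13->2.5, 16->4, 17->5, 18->6, 23->7.5, 23->7.5, 25->9, 27->10, 28->11, 29->12
Step 2: Rank sum for X: R1 = 1 + 2.5 + 4 + 5 + 7.5 + 9 + 10 + 11 = 50.
Step 3: U_X = R1 - n1(n1+1)/2 = 50 - 8*9/2 = 50 - 36 = 14.
       U_Y = n1*n2 - U_X = 32 - 14 = 18.
Step 4: Ties are present, so use the tie-corrected normal approximation (with continuity correction) for the p-value.
Step 5: p-value = 0.798215; compare to alpha = 0.1. fail to reject H0.

U_X = 14, p = 0.798215, fail to reject H0 at alpha = 0.1.


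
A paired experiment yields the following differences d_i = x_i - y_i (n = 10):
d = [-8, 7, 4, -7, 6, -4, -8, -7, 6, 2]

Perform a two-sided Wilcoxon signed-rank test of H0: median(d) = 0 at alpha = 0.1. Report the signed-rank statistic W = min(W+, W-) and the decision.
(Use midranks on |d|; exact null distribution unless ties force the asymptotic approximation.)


Step 1: Drop any zero differences (none here) and take |d_i|.
|d| = [8, 7, 4, 7, 6, 4, 8, 7, 6, 2]
Step 2: Midrank |d_i| (ties get averaged ranks).
ranks: |8|->9.5, |7|->7, |4|->2.5, |7|->7, |6|->4.5, |4|->2.5, |8|->9.5, |7|->7, |6|->4.5, |2|->1
Step 3: Attach original signs; sum ranks with positive sign and with negative sign.
W+ = 7 + 2.5 + 4.5 + 4.5 + 1 = 19.5
W- = 9.5 + 7 + 2.5 + 9.5 + 7 = 35.5
(Check: W+ + W- = 55 should equal n(n+1)/2 = 55.)
Step 4: Test statistic W = min(W+, W-) = 19.5.
Step 5: Ties in |d|, so use the tie-corrected normal approximation.
        E[W] = n(n+1)/4 = 10*11/4 = 27.5.
        Tie groups: |d|=4 (t=2), |d|=6 (t=2), |d|=7 (t=3), |d|=8 (t=2); sum(t^3 - t) = 42.
        Var[W] = n(n+1)(2n+1)/24 - sum(t^3-t)/48 = 2310/24 - 42/48 = 95.375.
        z = (W - E[W]) / sqrt(Var[W]) = (19.5 - 27.5) / 9.7660 = -0.8192.
        Two-sided p = 2*Phi(z) = 0.412691.
Step 6: alpha = 0.1. fail to reject H0.

W+ = 19.5, W- = 35.5, W = min = 19.5, p = 0.412691, fail to reject H0.


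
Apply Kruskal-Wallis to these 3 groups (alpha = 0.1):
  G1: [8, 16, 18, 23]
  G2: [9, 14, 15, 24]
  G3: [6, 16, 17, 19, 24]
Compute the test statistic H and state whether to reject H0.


Step 1: Combine all N = 13 observations and assign midranks.
sorted (value, group, rank): (6,G3,1), (8,G1,2), (9,G2,3), (14,G2,4), (15,G2,5), (16,G1,6.5), (16,G3,6.5), (17,G3,8), (18,G1,9), (19,G3,10), (23,G1,11), (24,G2,12.5), (24,G3,12.5)
Step 2: Sum ranks within each group.
R_1 = 28.5 (n_1 = 4)
R_2 = 24.5 (n_2 = 4)
R_3 = 38 (n_3 = 5)
Step 3: H = 12/(N(N+1)) * sum(R_i^2/n_i) - 3(N+1)
     = 12/(13*14) * (28.5^2/4 + 24.5^2/4 + 38^2/5) - 3*14
     = 0.065934 * 641.925 - 42
     = 0.324725.
Step 4: Ties present; correction factor C = 1 - 12/(13^3 - 13) = 0.994505. Corrected H = 0.324725 / 0.994505 = 0.326519.
Step 5: Under H0, H ~ chi^2(2); p-value = 0.849371.
Step 6: alpha = 0.1. fail to reject H0.

H = 0.3265, df = 2, p = 0.849371, fail to reject H0.


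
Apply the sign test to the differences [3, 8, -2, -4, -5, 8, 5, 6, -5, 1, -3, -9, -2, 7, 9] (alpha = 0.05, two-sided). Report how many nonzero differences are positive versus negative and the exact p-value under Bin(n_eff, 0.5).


Step 1: Discard zero differences. Original n = 15; n_eff = number of nonzero differences = 15.
Nonzero differences (with sign): +3, +8, -2, -4, -5, +8, +5, +6, -5, +1, -3, -9, -2, +7, +9
Step 2: Count signs: positive = 8, negative = 7.
Step 3: Under H0: P(positive) = 0.5, so the number of positives S ~ Bin(15, 0.5).
Step 4: Two-sided exact p-value = sum of Bin(15,0.5) probabilities at or below the observed probability = 1.000000.
Step 5: alpha = 0.05. fail to reject H0.

n_eff = 15, pos = 8, neg = 7, p = 1.000000, fail to reject H0.


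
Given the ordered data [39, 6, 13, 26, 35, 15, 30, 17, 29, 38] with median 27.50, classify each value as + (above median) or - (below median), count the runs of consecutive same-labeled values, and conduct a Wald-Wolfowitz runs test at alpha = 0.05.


Step 1: Compute median = 27.50; label A = above, B = below.
Labels in order: ABBBABABAA  (n_A = 5, n_B = 5)
Step 2: Count runs R = 7.
Step 3: Under H0 (random ordering), E[R] = 2*n_A*n_B/(n_A+n_B) + 1 = 2*5*5/10 + 1 = 6.0000.
        Var[R] = 2*n_A*n_B*(2*n_A*n_B - n_A - n_B) / ((n_A+n_B)^2 * (n_A+n_B-1)) = 2000/900 = 2.2222.
        SD[R] = 1.4907.
Step 4: Continuity-corrected z = (R - 0.5 - E[R]) / SD[R] = (7 - 0.5 - 6.0000) / 1.4907 = 0.3354.
Step 5: Two-sided p-value via normal approximation = 2*(1 - Phi(|z|)) = 0.737316.
Step 6: alpha = 0.05. fail to reject H0.

R = 7, z = 0.3354, p = 0.737316, fail to reject H0.


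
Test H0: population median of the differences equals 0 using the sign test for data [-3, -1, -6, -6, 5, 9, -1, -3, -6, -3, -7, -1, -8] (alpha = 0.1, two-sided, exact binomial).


Step 1: Discard zero differences. Original n = 13; n_eff = number of nonzero differences = 13.
Nonzero differences (with sign): -3, -1, -6, -6, +5, +9, -1, -3, -6, -3, -7, -1, -8
Step 2: Count signs: positive = 2, negative = 11.
Step 3: Under H0: P(positive) = 0.5, so the number of positives S ~ Bin(13, 0.5).
Step 4: Two-sided exact p-value = sum of Bin(13,0.5) probabilities at or below the observed probability = 0.022461.
Step 5: alpha = 0.1. reject H0.

n_eff = 13, pos = 2, neg = 11, p = 0.022461, reject H0.


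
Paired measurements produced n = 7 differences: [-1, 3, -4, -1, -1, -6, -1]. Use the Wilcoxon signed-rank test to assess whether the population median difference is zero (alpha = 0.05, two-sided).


Step 1: Drop any zero differences (none here) and take |d_i|.
|d| = [1, 3, 4, 1, 1, 6, 1]
Step 2: Midrank |d_i| (ties get averaged ranks).
ranks: |1|->2.5, |3|->5, |4|->6, |1|->2.5, |1|->2.5, |6|->7, |1|->2.5
Step 3: Attach original signs; sum ranks with positive sign and with negative sign.
W+ = 5 = 5
W- = 2.5 + 6 + 2.5 + 2.5 + 7 + 2.5 = 23
(Check: W+ + W- = 28 should equal n(n+1)/2 = 28.)
Step 4: Test statistic W = min(W+, W-) = 5.
Step 5: Ties in |d|, so use the tie-corrected normal approximation.
        E[W] = n(n+1)/4 = 7*8/4 = 14.
        Tie groups: |d|=1 (t=4); sum(t^3 - t) = 60.
        Var[W] = n(n+1)(2n+1)/24 - sum(t^3-t)/48 = 840/24 - 60/48 = 33.75.
        z = (W - E[W]) / sqrt(Var[W]) = (5 - 14) / 5.8095 = -1.5492.
        Two-sided p = 2*Phi(z) = 0.121335.
Step 6: alpha = 0.05. fail to reject H0.

W+ = 5, W- = 23, W = min = 5, p = 0.121335, fail to reject H0.


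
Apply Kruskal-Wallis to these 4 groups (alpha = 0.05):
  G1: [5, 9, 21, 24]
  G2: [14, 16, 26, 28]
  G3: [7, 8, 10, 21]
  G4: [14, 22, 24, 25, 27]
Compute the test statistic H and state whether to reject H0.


Step 1: Combine all N = 17 observations and assign midranks.
sorted (value, group, rank): (5,G1,1), (7,G3,2), (8,G3,3), (9,G1,4), (10,G3,5), (14,G2,6.5), (14,G4,6.5), (16,G2,8), (21,G1,9.5), (21,G3,9.5), (22,G4,11), (24,G1,12.5), (24,G4,12.5), (25,G4,14), (26,G2,15), (27,G4,16), (28,G2,17)
Step 2: Sum ranks within each group.
R_1 = 27 (n_1 = 4)
R_2 = 46.5 (n_2 = 4)
R_3 = 19.5 (n_3 = 4)
R_4 = 60 (n_4 = 5)
Step 3: H = 12/(N(N+1)) * sum(R_i^2/n_i) - 3(N+1)
     = 12/(17*18) * (27^2/4 + 46.5^2/4 + 19.5^2/4 + 60^2/5) - 3*18
     = 0.039216 * 1537.88 - 54
     = 6.308824.
Step 4: Ties present; correction factor C = 1 - 18/(17^3 - 17) = 0.996324. Corrected H = 6.308824 / 0.996324 = 6.332103.
Step 5: Under H0, H ~ chi^2(3); p-value = 0.096524.
Step 6: alpha = 0.05. fail to reject H0.

H = 6.3321, df = 3, p = 0.096524, fail to reject H0.


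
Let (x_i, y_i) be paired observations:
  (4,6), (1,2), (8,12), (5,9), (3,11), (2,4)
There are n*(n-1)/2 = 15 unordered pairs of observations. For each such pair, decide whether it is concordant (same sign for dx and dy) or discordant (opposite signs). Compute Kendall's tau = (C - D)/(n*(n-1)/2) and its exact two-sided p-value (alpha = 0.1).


Step 1: Enumerate the 15 unordered pairs (i,j) with i<j and classify each by sign(x_j-x_i) * sign(y_j-y_i).
  (1,2):dx=-3,dy=-4->C; (1,3):dx=+4,dy=+6->C; (1,4):dx=+1,dy=+3->C; (1,5):dx=-1,dy=+5->D
  (1,6):dx=-2,dy=-2->C; (2,3):dx=+7,dy=+10->C; (2,4):dx=+4,dy=+7->C; (2,5):dx=+2,dy=+9->C
  (2,6):dx=+1,dy=+2->C; (3,4):dx=-3,dy=-3->C; (3,5):dx=-5,dy=-1->C; (3,6):dx=-6,dy=-8->C
  (4,5):dx=-2,dy=+2->D; (4,6):dx=-3,dy=-5->C; (5,6):dx=-1,dy=-7->C
Step 2: C = 13, D = 2, total pairs = 15.
Step 3: tau = (C - D)/(n(n-1)/2) = (13 - 2)/15 = 0.733333.
Step 4: Exact two-sided p-value (enumerate n! = 720 permutations of y under H0): p = 0.055556.
Step 5: alpha = 0.1. reject H0.

tau_b = 0.7333 (C=13, D=2), p = 0.055556, reject H0.


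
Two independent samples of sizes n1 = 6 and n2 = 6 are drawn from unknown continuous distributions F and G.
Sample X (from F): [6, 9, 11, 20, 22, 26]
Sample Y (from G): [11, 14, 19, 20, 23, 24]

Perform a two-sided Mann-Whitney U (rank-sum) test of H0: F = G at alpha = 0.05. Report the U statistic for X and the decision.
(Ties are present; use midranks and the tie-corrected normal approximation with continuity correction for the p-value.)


Step 1: Combine and sort all 12 observations; assign midranks.
sorted (value, group): (6,X), (9,X), (11,X), (11,Y), (14,Y), (19,Y), (20,X), (20,Y), (22,X), (23,Y), (24,Y), (26,X)
ranks: 6->1, 9->2, 11->3.5, 11->3.5, 14->5, 19->6, 20->7.5, 20->7.5, 22->9, 23->10, 24->11, 26->12
Step 2: Rank sum for X: R1 = 1 + 2 + 3.5 + 7.5 + 9 + 12 = 35.
Step 3: U_X = R1 - n1(n1+1)/2 = 35 - 6*7/2 = 35 - 21 = 14.
       U_Y = n1*n2 - U_X = 36 - 14 = 22.
Step 4: Ties are present, so use the tie-corrected normal approximation (with continuity correction) for the p-value.
Step 5: p-value = 0.573831; compare to alpha = 0.05. fail to reject H0.

U_X = 14, p = 0.573831, fail to reject H0 at alpha = 0.05.


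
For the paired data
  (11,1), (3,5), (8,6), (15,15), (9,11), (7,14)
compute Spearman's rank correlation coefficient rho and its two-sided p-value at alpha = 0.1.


Step 1: Rank x and y separately (midranks; no ties here).
rank(x): 11->5, 3->1, 8->3, 15->6, 9->4, 7->2
rank(y): 1->1, 5->2, 6->3, 15->6, 11->4, 14->5
Step 2: d_i = R_x(i) - R_y(i); compute d_i^2.
  (5-1)^2=16, (1-2)^2=1, (3-3)^2=0, (6-6)^2=0, (4-4)^2=0, (2-5)^2=9
sum(d^2) = 26.
Step 3: rho = 1 - 6*26 / (6*(6^2 - 1)) = 1 - 156/210 = 0.257143.
Step 4: Under H0, t = rho * sqrt((n-2)/(1-rho^2)) = 0.5322 ~ t(4).
Step 5: Two-sided p-value from the t-distribution with 4 df = 0.622787.
Step 6: alpha = 0.1. fail to reject H0.

rho = 0.2571, p = 0.622787, fail to reject H0 at alpha = 0.1.


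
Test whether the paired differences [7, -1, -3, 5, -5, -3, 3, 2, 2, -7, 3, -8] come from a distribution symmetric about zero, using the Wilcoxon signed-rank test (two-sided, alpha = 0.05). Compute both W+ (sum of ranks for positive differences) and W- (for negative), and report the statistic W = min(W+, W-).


Step 1: Drop any zero differences (none here) and take |d_i|.
|d| = [7, 1, 3, 5, 5, 3, 3, 2, 2, 7, 3, 8]
Step 2: Midrank |d_i| (ties get averaged ranks).
ranks: |7|->10.5, |1|->1, |3|->5.5, |5|->8.5, |5|->8.5, |3|->5.5, |3|->5.5, |2|->2.5, |2|->2.5, |7|->10.5, |3|->5.5, |8|->12
Step 3: Attach original signs; sum ranks with positive sign and with negative sign.
W+ = 10.5 + 8.5 + 5.5 + 2.5 + 2.5 + 5.5 = 35
W- = 1 + 5.5 + 8.5 + 5.5 + 10.5 + 12 = 43
(Check: W+ + W- = 78 should equal n(n+1)/2 = 78.)
Step 4: Test statistic W = min(W+, W-) = 35.
Step 5: Ties in |d|, so use the tie-corrected normal approximation.
        E[W] = n(n+1)/4 = 12*13/4 = 39.
        Tie groups: |d|=2 (t=2), |d|=3 (t=4), |d|=5 (t=2), |d|=7 (t=2); sum(t^3 - t) = 78.
        Var[W] = n(n+1)(2n+1)/24 - sum(t^3-t)/48 = 3900/24 - 78/48 = 160.875.
        z = (W - E[W]) / sqrt(Var[W]) = (35 - 39) / 12.6837 = -0.3154.
        Two-sided p = 2*Phi(z) = 0.752483.
Step 6: alpha = 0.05. fail to reject H0.

W+ = 35, W- = 43, W = min = 35, p = 0.752483, fail to reject H0.


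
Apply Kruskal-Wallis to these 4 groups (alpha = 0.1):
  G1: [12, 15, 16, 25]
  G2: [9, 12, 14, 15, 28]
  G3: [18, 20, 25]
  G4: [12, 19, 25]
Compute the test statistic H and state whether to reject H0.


Step 1: Combine all N = 15 observations and assign midranks.
sorted (value, group, rank): (9,G2,1), (12,G1,3), (12,G2,3), (12,G4,3), (14,G2,5), (15,G1,6.5), (15,G2,6.5), (16,G1,8), (18,G3,9), (19,G4,10), (20,G3,11), (25,G1,13), (25,G3,13), (25,G4,13), (28,G2,15)
Step 2: Sum ranks within each group.
R_1 = 30.5 (n_1 = 4)
R_2 = 30.5 (n_2 = 5)
R_3 = 33 (n_3 = 3)
R_4 = 26 (n_4 = 3)
Step 3: H = 12/(N(N+1)) * sum(R_i^2/n_i) - 3(N+1)
     = 12/(15*16) * (30.5^2/4 + 30.5^2/5 + 33^2/3 + 26^2/3) - 3*16
     = 0.050000 * 1006.95 - 48
     = 2.347292.
Step 4: Ties present; correction factor C = 1 - 54/(15^3 - 15) = 0.983929. Corrected H = 2.347292 / 0.983929 = 2.385632.
Step 5: Under H0, H ~ chi^2(3); p-value = 0.496315.
Step 6: alpha = 0.1. fail to reject H0.

H = 2.3856, df = 3, p = 0.496315, fail to reject H0.


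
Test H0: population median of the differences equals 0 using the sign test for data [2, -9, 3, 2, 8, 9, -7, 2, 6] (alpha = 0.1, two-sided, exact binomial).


Step 1: Discard zero differences. Original n = 9; n_eff = number of nonzero differences = 9.
Nonzero differences (with sign): +2, -9, +3, +2, +8, +9, -7, +2, +6
Step 2: Count signs: positive = 7, negative = 2.
Step 3: Under H0: P(positive) = 0.5, so the number of positives S ~ Bin(9, 0.5).
Step 4: Two-sided exact p-value = sum of Bin(9,0.5) probabilities at or below the observed probability = 0.179688.
Step 5: alpha = 0.1. fail to reject H0.

n_eff = 9, pos = 7, neg = 2, p = 0.179688, fail to reject H0.


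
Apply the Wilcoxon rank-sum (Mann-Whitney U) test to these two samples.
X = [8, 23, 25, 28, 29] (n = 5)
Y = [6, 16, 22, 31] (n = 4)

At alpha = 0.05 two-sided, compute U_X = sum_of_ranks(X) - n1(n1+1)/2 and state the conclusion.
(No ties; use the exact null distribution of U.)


Step 1: Combine and sort all 9 observations; assign midranks.
sorted (value, group): (6,Y), (8,X), (16,Y), (22,Y), (23,X), (25,X), (28,X), (29,X), (31,Y)
ranks: 6->1, 8->2, 16->3, 22->4, 23->5, 25->6, 28->7, 29->8, 31->9
Step 2: Rank sum for X: R1 = 2 + 5 + 6 + 7 + 8 = 28.
Step 3: U_X = R1 - n1(n1+1)/2 = 28 - 5*6/2 = 28 - 15 = 13.
       U_Y = n1*n2 - U_X = 20 - 13 = 7.
Step 4: No ties, so the exact null distribution of U (based on enumerating the C(9,5) = 126 equally likely rank assignments) gives the two-sided p-value.
Step 5: p-value = 0.555556; compare to alpha = 0.05. fail to reject H0.

U_X = 13, p = 0.555556, fail to reject H0 at alpha = 0.05.


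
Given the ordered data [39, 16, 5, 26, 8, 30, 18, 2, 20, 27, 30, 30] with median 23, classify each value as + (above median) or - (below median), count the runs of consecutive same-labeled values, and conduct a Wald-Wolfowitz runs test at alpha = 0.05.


Step 1: Compute median = 23; label A = above, B = below.
Labels in order: ABBABABBBAAA  (n_A = 6, n_B = 6)
Step 2: Count runs R = 7.
Step 3: Under H0 (random ordering), E[R] = 2*n_A*n_B/(n_A+n_B) + 1 = 2*6*6/12 + 1 = 7.0000.
        Var[R] = 2*n_A*n_B*(2*n_A*n_B - n_A - n_B) / ((n_A+n_B)^2 * (n_A+n_B-1)) = 4320/1584 = 2.7273.
        SD[R] = 1.6514.
Step 4: R = E[R], so z = 0 with no continuity correction.
Step 5: Two-sided p-value via normal approximation = 2*(1 - Phi(|z|)) = 1.000000.
Step 6: alpha = 0.05. fail to reject H0.

R = 7, z = 0.0000, p = 1.000000, fail to reject H0.


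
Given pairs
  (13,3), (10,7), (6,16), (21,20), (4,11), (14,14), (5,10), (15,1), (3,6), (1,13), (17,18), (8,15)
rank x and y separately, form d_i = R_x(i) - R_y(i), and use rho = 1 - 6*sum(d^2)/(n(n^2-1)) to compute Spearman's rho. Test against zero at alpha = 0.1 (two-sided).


Step 1: Rank x and y separately (midranks; no ties here).
rank(x): 13->8, 10->7, 6->5, 21->12, 4->3, 14->9, 5->4, 15->10, 3->2, 1->1, 17->11, 8->6
rank(y): 3->2, 7->4, 16->10, 20->12, 11->6, 14->8, 10->5, 1->1, 6->3, 13->7, 18->11, 15->9
Step 2: d_i = R_x(i) - R_y(i); compute d_i^2.
  (8-2)^2=36, (7-4)^2=9, (5-10)^2=25, (12-12)^2=0, (3-6)^2=9, (9-8)^2=1, (4-5)^2=1, (10-1)^2=81, (2-3)^2=1, (1-7)^2=36, (11-11)^2=0, (6-9)^2=9
sum(d^2) = 208.
Step 3: rho = 1 - 6*208 / (12*(12^2 - 1)) = 1 - 1248/1716 = 0.272727.
Step 4: Under H0, t = rho * sqrt((n-2)/(1-rho^2)) = 0.8964 ~ t(10).
Step 5: Two-sided p-value from the t-distribution with 10 df = 0.391097.
Step 6: alpha = 0.1. fail to reject H0.

rho = 0.2727, p = 0.391097, fail to reject H0 at alpha = 0.1.


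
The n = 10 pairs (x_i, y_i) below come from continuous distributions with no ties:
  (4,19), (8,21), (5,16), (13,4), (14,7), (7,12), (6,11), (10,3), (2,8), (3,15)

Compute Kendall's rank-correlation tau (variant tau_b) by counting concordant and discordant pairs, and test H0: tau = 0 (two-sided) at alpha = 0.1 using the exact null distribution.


Step 1: Enumerate the 45 unordered pairs (i,j) with i<j and classify each by sign(x_j-x_i) * sign(y_j-y_i).
  (1,2):dx=+4,dy=+2->C; (1,3):dx=+1,dy=-3->D; (1,4):dx=+9,dy=-15->D; (1,5):dx=+10,dy=-12->D
  (1,6):dx=+3,dy=-7->D; (1,7):dx=+2,dy=-8->D; (1,8):dx=+6,dy=-16->D; (1,9):dx=-2,dy=-11->C
  (1,10):dx=-1,dy=-4->C; (2,3):dx=-3,dy=-5->C; (2,4):dx=+5,dy=-17->D; (2,5):dx=+6,dy=-14->D
  (2,6):dx=-1,dy=-9->C; (2,7):dx=-2,dy=-10->C; (2,8):dx=+2,dy=-18->D; (2,9):dx=-6,dy=-13->C
  (2,10):dx=-5,dy=-6->C; (3,4):dx=+8,dy=-12->D; (3,5):dx=+9,dy=-9->D; (3,6):dx=+2,dy=-4->D
  (3,7):dx=+1,dy=-5->D; (3,8):dx=+5,dy=-13->D; (3,9):dx=-3,dy=-8->C; (3,10):dx=-2,dy=-1->C
  (4,5):dx=+1,dy=+3->C; (4,6):dx=-6,dy=+8->D; (4,7):dx=-7,dy=+7->D; (4,8):dx=-3,dy=-1->C
  (4,9):dx=-11,dy=+4->D; (4,10):dx=-10,dy=+11->D; (5,6):dx=-7,dy=+5->D; (5,7):dx=-8,dy=+4->D
  (5,8):dx=-4,dy=-4->C; (5,9):dx=-12,dy=+1->D; (5,10):dx=-11,dy=+8->D; (6,7):dx=-1,dy=-1->C
  (6,8):dx=+3,dy=-9->D; (6,9):dx=-5,dy=-4->C; (6,10):dx=-4,dy=+3->D; (7,8):dx=+4,dy=-8->D
  (7,9):dx=-4,dy=-3->C; (7,10):dx=-3,dy=+4->D; (8,9):dx=-8,dy=+5->D; (8,10):dx=-7,dy=+12->D
  (9,10):dx=+1,dy=+7->C
Step 2: C = 17, D = 28, total pairs = 45.
Step 3: tau = (C - D)/(n(n-1)/2) = (17 - 28)/45 = -0.244444.
Step 4: Exact two-sided p-value (enumerate n! = 3628800 permutations of y under H0): p = 0.380720.
Step 5: alpha = 0.1. fail to reject H0.

tau_b = -0.2444 (C=17, D=28), p = 0.380720, fail to reject H0.


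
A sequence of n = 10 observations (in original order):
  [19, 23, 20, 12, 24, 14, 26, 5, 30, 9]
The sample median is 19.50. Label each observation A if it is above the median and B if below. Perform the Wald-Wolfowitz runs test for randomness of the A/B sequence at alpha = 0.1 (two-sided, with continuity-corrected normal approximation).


Step 1: Compute median = 19.50; label A = above, B = below.
Labels in order: BAABABABAB  (n_A = 5, n_B = 5)
Step 2: Count runs R = 9.
Step 3: Under H0 (random ordering), E[R] = 2*n_A*n_B/(n_A+n_B) + 1 = 2*5*5/10 + 1 = 6.0000.
        Var[R] = 2*n_A*n_B*(2*n_A*n_B - n_A - n_B) / ((n_A+n_B)^2 * (n_A+n_B-1)) = 2000/900 = 2.2222.
        SD[R] = 1.4907.
Step 4: Continuity-corrected z = (R - 0.5 - E[R]) / SD[R] = (9 - 0.5 - 6.0000) / 1.4907 = 1.6771.
Step 5: Two-sided p-value via normal approximation = 2*(1 - Phi(|z|)) = 0.093533.
Step 6: alpha = 0.1. reject H0.

R = 9, z = 1.6771, p = 0.093533, reject H0.


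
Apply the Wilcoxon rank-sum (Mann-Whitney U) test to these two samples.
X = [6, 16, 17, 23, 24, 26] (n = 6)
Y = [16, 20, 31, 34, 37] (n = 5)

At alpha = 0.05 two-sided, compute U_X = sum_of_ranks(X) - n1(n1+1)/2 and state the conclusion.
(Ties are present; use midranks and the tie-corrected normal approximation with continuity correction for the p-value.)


Step 1: Combine and sort all 11 observations; assign midranks.
sorted (value, group): (6,X), (16,X), (16,Y), (17,X), (20,Y), (23,X), (24,X), (26,X), (31,Y), (34,Y), (37,Y)
ranks: 6->1, 16->2.5, 16->2.5, 17->4, 20->5, 23->6, 24->7, 26->8, 31->9, 34->10, 37->11
Step 2: Rank sum for X: R1 = 1 + 2.5 + 4 + 6 + 7 + 8 = 28.5.
Step 3: U_X = R1 - n1(n1+1)/2 = 28.5 - 6*7/2 = 28.5 - 21 = 7.5.
       U_Y = n1*n2 - U_X = 30 - 7.5 = 22.5.
Step 4: Ties are present, so use the tie-corrected normal approximation (with continuity correction) for the p-value.
Step 5: p-value = 0.200217; compare to alpha = 0.05. fail to reject H0.

U_X = 7.5, p = 0.200217, fail to reject H0 at alpha = 0.05.


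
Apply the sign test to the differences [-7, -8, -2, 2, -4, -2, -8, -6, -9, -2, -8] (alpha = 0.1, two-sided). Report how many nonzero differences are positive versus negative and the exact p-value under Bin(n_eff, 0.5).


Step 1: Discard zero differences. Original n = 11; n_eff = number of nonzero differences = 11.
Nonzero differences (with sign): -7, -8, -2, +2, -4, -2, -8, -6, -9, -2, -8
Step 2: Count signs: positive = 1, negative = 10.
Step 3: Under H0: P(positive) = 0.5, so the number of positives S ~ Bin(11, 0.5).
Step 4: Two-sided exact p-value = sum of Bin(11,0.5) probabilities at or below the observed probability = 0.011719.
Step 5: alpha = 0.1. reject H0.

n_eff = 11, pos = 1, neg = 10, p = 0.011719, reject H0.


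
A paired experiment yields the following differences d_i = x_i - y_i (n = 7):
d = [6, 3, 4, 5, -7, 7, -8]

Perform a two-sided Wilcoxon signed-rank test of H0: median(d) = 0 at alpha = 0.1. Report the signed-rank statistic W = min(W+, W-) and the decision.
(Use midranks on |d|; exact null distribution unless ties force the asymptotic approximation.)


Step 1: Drop any zero differences (none here) and take |d_i|.
|d| = [6, 3, 4, 5, 7, 7, 8]
Step 2: Midrank |d_i| (ties get averaged ranks).
ranks: |6|->4, |3|->1, |4|->2, |5|->3, |7|->5.5, |7|->5.5, |8|->7
Step 3: Attach original signs; sum ranks with positive sign and with negative sign.
W+ = 4 + 1 + 2 + 3 + 5.5 = 15.5
W- = 5.5 + 7 = 12.5
(Check: W+ + W- = 28 should equal n(n+1)/2 = 28.)
Step 4: Test statistic W = min(W+, W-) = 12.5.
Step 5: Ties in |d|, so use the tie-corrected normal approximation.
        E[W] = n(n+1)/4 = 7*8/4 = 14.
        Tie groups: |d|=7 (t=2); sum(t^3 - t) = 6.
        Var[W] = n(n+1)(2n+1)/24 - sum(t^3-t)/48 = 840/24 - 6/48 = 34.875.
        z = (W - E[W]) / sqrt(Var[W]) = (12.5 - 14) / 5.9055 = -0.2540.
        Two-sided p = 2*Phi(z) = 0.799495.
Step 6: alpha = 0.1. fail to reject H0.

W+ = 15.5, W- = 12.5, W = min = 12.5, p = 0.799495, fail to reject H0.


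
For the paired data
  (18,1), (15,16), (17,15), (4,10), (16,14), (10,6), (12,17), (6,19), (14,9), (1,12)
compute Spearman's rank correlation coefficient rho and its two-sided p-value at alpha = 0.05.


Step 1: Rank x and y separately (midranks; no ties here).
rank(x): 18->10, 15->7, 17->9, 4->2, 16->8, 10->4, 12->5, 6->3, 14->6, 1->1
rank(y): 1->1, 16->8, 15->7, 10->4, 14->6, 6->2, 17->9, 19->10, 9->3, 12->5
Step 2: d_i = R_x(i) - R_y(i); compute d_i^2.
  (10-1)^2=81, (7-8)^2=1, (9-7)^2=4, (2-4)^2=4, (8-6)^2=4, (4-2)^2=4, (5-9)^2=16, (3-10)^2=49, (6-3)^2=9, (1-5)^2=16
sum(d^2) = 188.
Step 3: rho = 1 - 6*188 / (10*(10^2 - 1)) = 1 - 1128/990 = -0.139394.
Step 4: Under H0, t = rho * sqrt((n-2)/(1-rho^2)) = -0.3982 ~ t(8).
Step 5: Two-sided p-value from the t-distribution with 8 df = 0.700932.
Step 6: alpha = 0.05. fail to reject H0.

rho = -0.1394, p = 0.700932, fail to reject H0 at alpha = 0.05.


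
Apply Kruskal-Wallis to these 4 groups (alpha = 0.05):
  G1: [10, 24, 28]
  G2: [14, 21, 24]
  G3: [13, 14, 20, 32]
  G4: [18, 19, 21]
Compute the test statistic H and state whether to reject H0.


Step 1: Combine all N = 13 observations and assign midranks.
sorted (value, group, rank): (10,G1,1), (13,G3,2), (14,G2,3.5), (14,G3,3.5), (18,G4,5), (19,G4,6), (20,G3,7), (21,G2,8.5), (21,G4,8.5), (24,G1,10.5), (24,G2,10.5), (28,G1,12), (32,G3,13)
Step 2: Sum ranks within each group.
R_1 = 23.5 (n_1 = 3)
R_2 = 22.5 (n_2 = 3)
R_3 = 25.5 (n_3 = 4)
R_4 = 19.5 (n_4 = 3)
Step 3: H = 12/(N(N+1)) * sum(R_i^2/n_i) - 3(N+1)
     = 12/(13*14) * (23.5^2/3 + 22.5^2/3 + 25.5^2/4 + 19.5^2/3) - 3*14
     = 0.065934 * 642.146 - 42
     = 0.339286.
Step 4: Ties present; correction factor C = 1 - 18/(13^3 - 13) = 0.991758. Corrected H = 0.339286 / 0.991758 = 0.342105.
Step 5: Under H0, H ~ chi^2(3); p-value = 0.951924.
Step 6: alpha = 0.05. fail to reject H0.

H = 0.3421, df = 3, p = 0.951924, fail to reject H0.


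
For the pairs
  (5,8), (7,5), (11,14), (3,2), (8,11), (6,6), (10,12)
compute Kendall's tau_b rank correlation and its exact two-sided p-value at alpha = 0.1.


Step 1: Enumerate the 21 unordered pairs (i,j) with i<j and classify each by sign(x_j-x_i) * sign(y_j-y_i).
  (1,2):dx=+2,dy=-3->D; (1,3):dx=+6,dy=+6->C; (1,4):dx=-2,dy=-6->C; (1,5):dx=+3,dy=+3->C
  (1,6):dx=+1,dy=-2->D; (1,7):dx=+5,dy=+4->C; (2,3):dx=+4,dy=+9->C; (2,4):dx=-4,dy=-3->C
  (2,5):dx=+1,dy=+6->C; (2,6):dx=-1,dy=+1->D; (2,7):dx=+3,dy=+7->C; (3,4):dx=-8,dy=-12->C
  (3,5):dx=-3,dy=-3->C; (3,6):dx=-5,dy=-8->C; (3,7):dx=-1,dy=-2->C; (4,5):dx=+5,dy=+9->C
  (4,6):dx=+3,dy=+4->C; (4,7):dx=+7,dy=+10->C; (5,6):dx=-2,dy=-5->C; (5,7):dx=+2,dy=+1->C
  (6,7):dx=+4,dy=+6->C
Step 2: C = 18, D = 3, total pairs = 21.
Step 3: tau = (C - D)/(n(n-1)/2) = (18 - 3)/21 = 0.714286.
Step 4: Exact two-sided p-value (enumerate n! = 5040 permutations of y under H0): p = 0.030159.
Step 5: alpha = 0.1. reject H0.

tau_b = 0.7143 (C=18, D=3), p = 0.030159, reject H0.


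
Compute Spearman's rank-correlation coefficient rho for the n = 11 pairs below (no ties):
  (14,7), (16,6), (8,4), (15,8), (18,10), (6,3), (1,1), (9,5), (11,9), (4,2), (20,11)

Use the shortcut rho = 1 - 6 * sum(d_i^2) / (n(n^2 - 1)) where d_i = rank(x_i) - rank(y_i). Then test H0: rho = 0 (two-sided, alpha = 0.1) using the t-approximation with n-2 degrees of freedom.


Step 1: Rank x and y separately (midranks; no ties here).
rank(x): 14->7, 16->9, 8->4, 15->8, 18->10, 6->3, 1->1, 9->5, 11->6, 4->2, 20->11
rank(y): 7->7, 6->6, 4->4, 8->8, 10->10, 3->3, 1->1, 5->5, 9->9, 2->2, 11->11
Step 2: d_i = R_x(i) - R_y(i); compute d_i^2.
  (7-7)^2=0, (9-6)^2=9, (4-4)^2=0, (8-8)^2=0, (10-10)^2=0, (3-3)^2=0, (1-1)^2=0, (5-5)^2=0, (6-9)^2=9, (2-2)^2=0, (11-11)^2=0
sum(d^2) = 18.
Step 3: rho = 1 - 6*18 / (11*(11^2 - 1)) = 1 - 108/1320 = 0.918182.
Step 4: Under H0, t = rho * sqrt((n-2)/(1-rho^2)) = 6.9531 ~ t(9).
Step 5: Two-sided p-value from the t-distribution with 9 df = 0.000067.
Step 6: alpha = 0.1. reject H0.

rho = 0.9182, p = 0.000067, reject H0 at alpha = 0.1.


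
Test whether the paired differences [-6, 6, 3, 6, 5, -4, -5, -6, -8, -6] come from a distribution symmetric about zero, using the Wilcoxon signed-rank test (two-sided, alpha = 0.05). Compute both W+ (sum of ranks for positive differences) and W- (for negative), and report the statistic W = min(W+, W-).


Step 1: Drop any zero differences (none here) and take |d_i|.
|d| = [6, 6, 3, 6, 5, 4, 5, 6, 8, 6]
Step 2: Midrank |d_i| (ties get averaged ranks).
ranks: |6|->7, |6|->7, |3|->1, |6|->7, |5|->3.5, |4|->2, |5|->3.5, |6|->7, |8|->10, |6|->7
Step 3: Attach original signs; sum ranks with positive sign and with negative sign.
W+ = 7 + 1 + 7 + 3.5 = 18.5
W- = 7 + 2 + 3.5 + 7 + 10 + 7 = 36.5
(Check: W+ + W- = 55 should equal n(n+1)/2 = 55.)
Step 4: Test statistic W = min(W+, W-) = 18.5.
Step 5: Ties in |d|, so use the tie-corrected normal approximation.
        E[W] = n(n+1)/4 = 10*11/4 = 27.5.
        Tie groups: |d|=5 (t=2), |d|=6 (t=5); sum(t^3 - t) = 126.
        Var[W] = n(n+1)(2n+1)/24 - sum(t^3-t)/48 = 2310/24 - 126/48 = 93.625.
        z = (W - E[W]) / sqrt(Var[W]) = (18.5 - 27.5) / 9.6760 = -0.9301.
        Two-sided p = 2*Phi(z) = 0.352301.
Step 6: alpha = 0.05. fail to reject H0.

W+ = 18.5, W- = 36.5, W = min = 18.5, p = 0.352301, fail to reject H0.


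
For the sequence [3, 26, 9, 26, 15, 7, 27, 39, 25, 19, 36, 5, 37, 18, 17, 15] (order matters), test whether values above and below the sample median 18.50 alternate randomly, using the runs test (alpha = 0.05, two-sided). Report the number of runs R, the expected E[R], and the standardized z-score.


Step 1: Compute median = 18.50; label A = above, B = below.
Labels in order: BABABBAAAAABABBB  (n_A = 8, n_B = 8)
Step 2: Count runs R = 9.
Step 3: Under H0 (random ordering), E[R] = 2*n_A*n_B/(n_A+n_B) + 1 = 2*8*8/16 + 1 = 9.0000.
        Var[R] = 2*n_A*n_B*(2*n_A*n_B - n_A - n_B) / ((n_A+n_B)^2 * (n_A+n_B-1)) = 14336/3840 = 3.7333.
        SD[R] = 1.9322.
Step 4: R = E[R], so z = 0 with no continuity correction.
Step 5: Two-sided p-value via normal approximation = 2*(1 - Phi(|z|)) = 1.000000.
Step 6: alpha = 0.05. fail to reject H0.

R = 9, z = 0.0000, p = 1.000000, fail to reject H0.


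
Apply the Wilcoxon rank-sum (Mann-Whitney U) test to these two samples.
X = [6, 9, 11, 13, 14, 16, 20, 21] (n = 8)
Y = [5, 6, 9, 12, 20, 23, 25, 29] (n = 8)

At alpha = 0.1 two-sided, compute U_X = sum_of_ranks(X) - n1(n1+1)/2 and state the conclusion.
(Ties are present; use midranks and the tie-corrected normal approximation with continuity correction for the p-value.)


Step 1: Combine and sort all 16 observations; assign midranks.
sorted (value, group): (5,Y), (6,X), (6,Y), (9,X), (9,Y), (11,X), (12,Y), (13,X), (14,X), (16,X), (20,X), (20,Y), (21,X), (23,Y), (25,Y), (29,Y)
ranks: 5->1, 6->2.5, 6->2.5, 9->4.5, 9->4.5, 11->6, 12->7, 13->8, 14->9, 16->10, 20->11.5, 20->11.5, 21->13, 23->14, 25->15, 29->16
Step 2: Rank sum for X: R1 = 2.5 + 4.5 + 6 + 8 + 9 + 10 + 11.5 + 13 = 64.5.
Step 3: U_X = R1 - n1(n1+1)/2 = 64.5 - 8*9/2 = 64.5 - 36 = 28.5.
       U_Y = n1*n2 - U_X = 64 - 28.5 = 35.5.
Step 4: Ties are present, so use the tie-corrected normal approximation (with continuity correction) for the p-value.
Step 5: p-value = 0.752184; compare to alpha = 0.1. fail to reject H0.

U_X = 28.5, p = 0.752184, fail to reject H0 at alpha = 0.1.


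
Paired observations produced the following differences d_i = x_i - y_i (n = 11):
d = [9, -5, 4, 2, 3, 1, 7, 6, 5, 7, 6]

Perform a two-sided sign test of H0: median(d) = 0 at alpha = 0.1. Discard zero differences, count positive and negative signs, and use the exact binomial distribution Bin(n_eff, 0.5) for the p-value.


Step 1: Discard zero differences. Original n = 11; n_eff = number of nonzero differences = 11.
Nonzero differences (with sign): +9, -5, +4, +2, +3, +1, +7, +6, +5, +7, +6
Step 2: Count signs: positive = 10, negative = 1.
Step 3: Under H0: P(positive) = 0.5, so the number of positives S ~ Bin(11, 0.5).
Step 4: Two-sided exact p-value = sum of Bin(11,0.5) probabilities at or below the observed probability = 0.011719.
Step 5: alpha = 0.1. reject H0.

n_eff = 11, pos = 10, neg = 1, p = 0.011719, reject H0.


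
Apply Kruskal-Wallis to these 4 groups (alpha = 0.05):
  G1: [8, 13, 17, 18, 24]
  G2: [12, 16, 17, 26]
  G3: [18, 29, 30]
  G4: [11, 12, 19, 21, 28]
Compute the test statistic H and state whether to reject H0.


Step 1: Combine all N = 17 observations and assign midranks.
sorted (value, group, rank): (8,G1,1), (11,G4,2), (12,G2,3.5), (12,G4,3.5), (13,G1,5), (16,G2,6), (17,G1,7.5), (17,G2,7.5), (18,G1,9.5), (18,G3,9.5), (19,G4,11), (21,G4,12), (24,G1,13), (26,G2,14), (28,G4,15), (29,G3,16), (30,G3,17)
Step 2: Sum ranks within each group.
R_1 = 36 (n_1 = 5)
R_2 = 31 (n_2 = 4)
R_3 = 42.5 (n_3 = 3)
R_4 = 43.5 (n_4 = 5)
Step 3: H = 12/(N(N+1)) * sum(R_i^2/n_i) - 3(N+1)
     = 12/(17*18) * (36^2/5 + 31^2/4 + 42.5^2/3 + 43.5^2/5) - 3*18
     = 0.039216 * 1479.98 - 54
     = 4.038562.
Step 4: Ties present; correction factor C = 1 - 18/(17^3 - 17) = 0.996324. Corrected H = 4.038562 / 0.996324 = 4.053465.
Step 5: Under H0, H ~ chi^2(3); p-value = 0.255748.
Step 6: alpha = 0.05. fail to reject H0.

H = 4.0535, df = 3, p = 0.255748, fail to reject H0.


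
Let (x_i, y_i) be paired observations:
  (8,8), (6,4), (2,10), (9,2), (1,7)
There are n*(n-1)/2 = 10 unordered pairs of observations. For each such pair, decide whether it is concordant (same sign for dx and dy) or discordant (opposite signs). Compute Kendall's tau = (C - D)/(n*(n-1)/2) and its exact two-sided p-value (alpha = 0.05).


Step 1: Enumerate the 10 unordered pairs (i,j) with i<j and classify each by sign(x_j-x_i) * sign(y_j-y_i).
  (1,2):dx=-2,dy=-4->C; (1,3):dx=-6,dy=+2->D; (1,4):dx=+1,dy=-6->D; (1,5):dx=-7,dy=-1->C
  (2,3):dx=-4,dy=+6->D; (2,4):dx=+3,dy=-2->D; (2,5):dx=-5,dy=+3->D; (3,4):dx=+7,dy=-8->D
  (3,5):dx=-1,dy=-3->C; (4,5):dx=-8,dy=+5->D
Step 2: C = 3, D = 7, total pairs = 10.
Step 3: tau = (C - D)/(n(n-1)/2) = (3 - 7)/10 = -0.400000.
Step 4: Exact two-sided p-value (enumerate n! = 120 permutations of y under H0): p = 0.483333.
Step 5: alpha = 0.05. fail to reject H0.

tau_b = -0.4000 (C=3, D=7), p = 0.483333, fail to reject H0.


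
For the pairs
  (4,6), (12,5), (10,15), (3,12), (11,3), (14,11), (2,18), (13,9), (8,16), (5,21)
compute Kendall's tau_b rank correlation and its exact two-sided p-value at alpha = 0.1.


Step 1: Enumerate the 45 unordered pairs (i,j) with i<j and classify each by sign(x_j-x_i) * sign(y_j-y_i).
  (1,2):dx=+8,dy=-1->D; (1,3):dx=+6,dy=+9->C; (1,4):dx=-1,dy=+6->D; (1,5):dx=+7,dy=-3->D
  (1,6):dx=+10,dy=+5->C; (1,7):dx=-2,dy=+12->D; (1,8):dx=+9,dy=+3->C; (1,9):dx=+4,dy=+10->C
  (1,10):dx=+1,dy=+15->C; (2,3):dx=-2,dy=+10->D; (2,4):dx=-9,dy=+7->D; (2,5):dx=-1,dy=-2->C
  (2,6):dx=+2,dy=+6->C; (2,7):dx=-10,dy=+13->D; (2,8):dx=+1,dy=+4->C; (2,9):dx=-4,dy=+11->D
  (2,10):dx=-7,dy=+16->D; (3,4):dx=-7,dy=-3->C; (3,5):dx=+1,dy=-12->D; (3,6):dx=+4,dy=-4->D
  (3,7):dx=-8,dy=+3->D; (3,8):dx=+3,dy=-6->D; (3,9):dx=-2,dy=+1->D; (3,10):dx=-5,dy=+6->D
  (4,5):dx=+8,dy=-9->D; (4,6):dx=+11,dy=-1->D; (4,7):dx=-1,dy=+6->D; (4,8):dx=+10,dy=-3->D
  (4,9):dx=+5,dy=+4->C; (4,10):dx=+2,dy=+9->C; (5,6):dx=+3,dy=+8->C; (5,7):dx=-9,dy=+15->D
  (5,8):dx=+2,dy=+6->C; (5,9):dx=-3,dy=+13->D; (5,10):dx=-6,dy=+18->D; (6,7):dx=-12,dy=+7->D
  (6,8):dx=-1,dy=-2->C; (6,9):dx=-6,dy=+5->D; (6,10):dx=-9,dy=+10->D; (7,8):dx=+11,dy=-9->D
  (7,9):dx=+6,dy=-2->D; (7,10):dx=+3,dy=+3->C; (8,9):dx=-5,dy=+7->D; (8,10):dx=-8,dy=+12->D
  (9,10):dx=-3,dy=+5->D
Step 2: C = 15, D = 30, total pairs = 45.
Step 3: tau = (C - D)/(n(n-1)/2) = (15 - 30)/45 = -0.333333.
Step 4: Exact two-sided p-value (enumerate n! = 3628800 permutations of y under H0): p = 0.216373.
Step 5: alpha = 0.1. fail to reject H0.

tau_b = -0.3333 (C=15, D=30), p = 0.216373, fail to reject H0.


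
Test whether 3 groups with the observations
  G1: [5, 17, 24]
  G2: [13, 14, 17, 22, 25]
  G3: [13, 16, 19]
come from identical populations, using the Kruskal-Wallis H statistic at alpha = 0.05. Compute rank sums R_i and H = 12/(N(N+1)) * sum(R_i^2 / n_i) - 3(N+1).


Step 1: Combine all N = 11 observations and assign midranks.
sorted (value, group, rank): (5,G1,1), (13,G2,2.5), (13,G3,2.5), (14,G2,4), (16,G3,5), (17,G1,6.5), (17,G2,6.5), (19,G3,8), (22,G2,9), (24,G1,10), (25,G2,11)
Step 2: Sum ranks within each group.
R_1 = 17.5 (n_1 = 3)
R_2 = 33 (n_2 = 5)
R_3 = 15.5 (n_3 = 3)
Step 3: H = 12/(N(N+1)) * sum(R_i^2/n_i) - 3(N+1)
     = 12/(11*12) * (17.5^2/3 + 33^2/5 + 15.5^2/3) - 3*12
     = 0.090909 * 399.967 - 36
     = 0.360606.
Step 4: Ties present; correction factor C = 1 - 12/(11^3 - 11) = 0.990909. Corrected H = 0.360606 / 0.990909 = 0.363914.
Step 5: Under H0, H ~ chi^2(2); p-value = 0.833637.
Step 6: alpha = 0.05. fail to reject H0.

H = 0.3639, df = 2, p = 0.833637, fail to reject H0.


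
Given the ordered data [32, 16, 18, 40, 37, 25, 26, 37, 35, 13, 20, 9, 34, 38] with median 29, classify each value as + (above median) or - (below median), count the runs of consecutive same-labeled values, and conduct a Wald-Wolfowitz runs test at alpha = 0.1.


Step 1: Compute median = 29; label A = above, B = below.
Labels in order: ABBAABBAABBBAA  (n_A = 7, n_B = 7)
Step 2: Count runs R = 7.
Step 3: Under H0 (random ordering), E[R] = 2*n_A*n_B/(n_A+n_B) + 1 = 2*7*7/14 + 1 = 8.0000.
        Var[R] = 2*n_A*n_B*(2*n_A*n_B - n_A - n_B) / ((n_A+n_B)^2 * (n_A+n_B-1)) = 8232/2548 = 3.2308.
        SD[R] = 1.7974.
Step 4: Continuity-corrected z = (R + 0.5 - E[R]) / SD[R] = (7 + 0.5 - 8.0000) / 1.7974 = -0.2782.
Step 5: Two-sided p-value via normal approximation = 2*(1 - Phi(|z|)) = 0.780879.
Step 6: alpha = 0.1. fail to reject H0.

R = 7, z = -0.2782, p = 0.780879, fail to reject H0.


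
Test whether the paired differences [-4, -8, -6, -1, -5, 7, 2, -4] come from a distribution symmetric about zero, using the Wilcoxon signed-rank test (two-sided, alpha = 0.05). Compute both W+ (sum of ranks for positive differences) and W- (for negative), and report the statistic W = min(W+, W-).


Step 1: Drop any zero differences (none here) and take |d_i|.
|d| = [4, 8, 6, 1, 5, 7, 2, 4]
Step 2: Midrank |d_i| (ties get averaged ranks).
ranks: |4|->3.5, |8|->8, |6|->6, |1|->1, |5|->5, |7|->7, |2|->2, |4|->3.5
Step 3: Attach original signs; sum ranks with positive sign and with negative sign.
W+ = 7 + 2 = 9
W- = 3.5 + 8 + 6 + 1 + 5 + 3.5 = 27
(Check: W+ + W- = 36 should equal n(n+1)/2 = 36.)
Step 4: Test statistic W = min(W+, W-) = 9.
Step 5: Ties in |d|, so use the tie-corrected normal approximation.
        E[W] = n(n+1)/4 = 8*9/4 = 18.
        Tie groups: |d|=4 (t=2); sum(t^3 - t) = 6.
        Var[W] = n(n+1)(2n+1)/24 - sum(t^3-t)/48 = 1224/24 - 6/48 = 50.875.
        z = (W - E[W]) / sqrt(Var[W]) = (9 - 18) / 7.1327 = -1.2618.
        Two-sided p = 2*Phi(z) = 0.207021.
Step 6: alpha = 0.05. fail to reject H0.

W+ = 9, W- = 27, W = min = 9, p = 0.207021, fail to reject H0.


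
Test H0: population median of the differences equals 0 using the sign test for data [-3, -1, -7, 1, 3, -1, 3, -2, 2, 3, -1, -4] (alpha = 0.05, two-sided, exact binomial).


Step 1: Discard zero differences. Original n = 12; n_eff = number of nonzero differences = 12.
Nonzero differences (with sign): -3, -1, -7, +1, +3, -1, +3, -2, +2, +3, -1, -4
Step 2: Count signs: positive = 5, negative = 7.
Step 3: Under H0: P(positive) = 0.5, so the number of positives S ~ Bin(12, 0.5).
Step 4: Two-sided exact p-value = sum of Bin(12,0.5) probabilities at or below the observed probability = 0.774414.
Step 5: alpha = 0.05. fail to reject H0.

n_eff = 12, pos = 5, neg = 7, p = 0.774414, fail to reject H0.


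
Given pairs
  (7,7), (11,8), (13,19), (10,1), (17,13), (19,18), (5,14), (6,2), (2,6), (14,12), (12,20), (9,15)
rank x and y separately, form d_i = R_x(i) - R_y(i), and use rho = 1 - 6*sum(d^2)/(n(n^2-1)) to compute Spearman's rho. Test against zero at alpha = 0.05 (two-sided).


Step 1: Rank x and y separately (midranks; no ties here).
rank(x): 7->4, 11->7, 13->9, 10->6, 17->11, 19->12, 5->2, 6->3, 2->1, 14->10, 12->8, 9->5
rank(y): 7->4, 8->5, 19->11, 1->1, 13->7, 18->10, 14->8, 2->2, 6->3, 12->6, 20->12, 15->9
Step 2: d_i = R_x(i) - R_y(i); compute d_i^2.
  (4-4)^2=0, (7-5)^2=4, (9-11)^2=4, (6-1)^2=25, (11-7)^2=16, (12-10)^2=4, (2-8)^2=36, (3-2)^2=1, (1-3)^2=4, (10-6)^2=16, (8-12)^2=16, (5-9)^2=16
sum(d^2) = 142.
Step 3: rho = 1 - 6*142 / (12*(12^2 - 1)) = 1 - 852/1716 = 0.503497.
Step 4: Under H0, t = rho * sqrt((n-2)/(1-rho^2)) = 1.8428 ~ t(10).
Step 5: Two-sided p-value from the t-distribution with 10 df = 0.095157.
Step 6: alpha = 0.05. fail to reject H0.

rho = 0.5035, p = 0.095157, fail to reject H0 at alpha = 0.05.
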